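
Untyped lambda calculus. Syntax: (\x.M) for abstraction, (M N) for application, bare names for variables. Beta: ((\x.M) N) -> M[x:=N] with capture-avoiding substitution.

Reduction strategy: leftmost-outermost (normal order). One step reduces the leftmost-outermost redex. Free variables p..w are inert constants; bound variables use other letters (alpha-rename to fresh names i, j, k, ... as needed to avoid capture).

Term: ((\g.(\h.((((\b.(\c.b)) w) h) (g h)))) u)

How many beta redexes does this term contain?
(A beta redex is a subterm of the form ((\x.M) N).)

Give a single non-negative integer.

Term: ((\g.(\h.((((\b.(\c.b)) w) h) (g h)))) u)
  Redex: ((\g.(\h.((((\b.(\c.b)) w) h) (g h)))) u)
  Redex: ((\b.(\c.b)) w)
Total redexes: 2

Answer: 2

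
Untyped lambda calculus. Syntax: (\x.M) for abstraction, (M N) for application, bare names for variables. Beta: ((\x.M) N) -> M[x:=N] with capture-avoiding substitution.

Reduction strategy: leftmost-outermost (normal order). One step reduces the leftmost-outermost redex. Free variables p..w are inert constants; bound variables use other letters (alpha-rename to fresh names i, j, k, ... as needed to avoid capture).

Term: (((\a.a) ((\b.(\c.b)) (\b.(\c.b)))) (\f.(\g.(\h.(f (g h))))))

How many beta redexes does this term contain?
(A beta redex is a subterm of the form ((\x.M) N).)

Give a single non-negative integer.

Answer: 2

Derivation:
Term: (((\a.a) ((\b.(\c.b)) (\b.(\c.b)))) (\f.(\g.(\h.(f (g h))))))
  Redex: ((\a.a) ((\b.(\c.b)) (\b.(\c.b))))
  Redex: ((\b.(\c.b)) (\b.(\c.b)))
Total redexes: 2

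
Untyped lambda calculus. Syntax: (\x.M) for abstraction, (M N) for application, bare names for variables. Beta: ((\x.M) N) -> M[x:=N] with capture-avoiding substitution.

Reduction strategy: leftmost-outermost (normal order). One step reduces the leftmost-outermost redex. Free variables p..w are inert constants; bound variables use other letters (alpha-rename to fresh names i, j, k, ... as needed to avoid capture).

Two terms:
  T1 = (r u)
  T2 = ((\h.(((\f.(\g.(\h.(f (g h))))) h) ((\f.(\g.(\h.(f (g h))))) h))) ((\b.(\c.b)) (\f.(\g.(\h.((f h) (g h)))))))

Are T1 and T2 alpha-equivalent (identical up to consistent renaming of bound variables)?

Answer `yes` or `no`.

Term 1: (r u)
Term 2: ((\h.(((\f.(\g.(\h.(f (g h))))) h) ((\f.(\g.(\h.(f (g h))))) h))) ((\b.(\c.b)) (\f.(\g.(\h.((f h) (g h)))))))
Alpha-equivalence: compare structure up to binder renaming.
Result: False

Answer: no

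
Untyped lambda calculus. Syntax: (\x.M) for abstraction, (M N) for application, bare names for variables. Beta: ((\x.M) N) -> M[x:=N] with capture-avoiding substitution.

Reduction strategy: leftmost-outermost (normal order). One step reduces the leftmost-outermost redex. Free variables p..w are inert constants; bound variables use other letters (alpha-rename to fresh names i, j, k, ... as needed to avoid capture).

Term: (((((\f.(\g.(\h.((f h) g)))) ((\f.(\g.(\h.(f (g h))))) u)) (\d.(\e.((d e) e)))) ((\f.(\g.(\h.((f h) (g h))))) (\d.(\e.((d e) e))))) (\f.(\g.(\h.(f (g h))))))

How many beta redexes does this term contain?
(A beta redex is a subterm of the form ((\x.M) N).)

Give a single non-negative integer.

Term: (((((\f.(\g.(\h.((f h) g)))) ((\f.(\g.(\h.(f (g h))))) u)) (\d.(\e.((d e) e)))) ((\f.(\g.(\h.((f h) (g h))))) (\d.(\e.((d e) e))))) (\f.(\g.(\h.(f (g h))))))
  Redex: ((\f.(\g.(\h.((f h) g)))) ((\f.(\g.(\h.(f (g h))))) u))
  Redex: ((\f.(\g.(\h.(f (g h))))) u)
  Redex: ((\f.(\g.(\h.((f h) (g h))))) (\d.(\e.((d e) e))))
Total redexes: 3

Answer: 3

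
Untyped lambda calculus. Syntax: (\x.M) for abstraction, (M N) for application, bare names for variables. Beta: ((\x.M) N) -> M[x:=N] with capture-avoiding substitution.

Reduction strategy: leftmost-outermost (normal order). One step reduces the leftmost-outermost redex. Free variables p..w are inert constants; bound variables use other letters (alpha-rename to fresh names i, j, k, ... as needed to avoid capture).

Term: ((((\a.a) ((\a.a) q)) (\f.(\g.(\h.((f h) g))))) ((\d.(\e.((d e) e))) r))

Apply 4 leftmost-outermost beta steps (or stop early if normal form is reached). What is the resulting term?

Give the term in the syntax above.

Answer: ((q (\f.(\g.(\h.((f h) g))))) (\e.((r e) e)))

Derivation:
Step 0: ((((\a.a) ((\a.a) q)) (\f.(\g.(\h.((f h) g))))) ((\d.(\e.((d e) e))) r))
Step 1: ((((\a.a) q) (\f.(\g.(\h.((f h) g))))) ((\d.(\e.((d e) e))) r))
Step 2: ((q (\f.(\g.(\h.((f h) g))))) ((\d.(\e.((d e) e))) r))
Step 3: ((q (\f.(\g.(\h.((f h) g))))) (\e.((r e) e)))
Step 4: (normal form reached)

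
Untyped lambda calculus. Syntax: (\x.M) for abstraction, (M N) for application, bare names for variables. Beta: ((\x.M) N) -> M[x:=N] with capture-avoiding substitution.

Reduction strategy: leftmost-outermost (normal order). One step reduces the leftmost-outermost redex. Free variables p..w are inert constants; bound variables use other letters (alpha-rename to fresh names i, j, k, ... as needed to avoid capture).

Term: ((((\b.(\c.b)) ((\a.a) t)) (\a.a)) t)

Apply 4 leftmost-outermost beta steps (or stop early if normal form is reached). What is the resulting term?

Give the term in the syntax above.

Answer: (t t)

Derivation:
Step 0: ((((\b.(\c.b)) ((\a.a) t)) (\a.a)) t)
Step 1: (((\c.((\a.a) t)) (\a.a)) t)
Step 2: (((\a.a) t) t)
Step 3: (t t)
Step 4: (normal form reached)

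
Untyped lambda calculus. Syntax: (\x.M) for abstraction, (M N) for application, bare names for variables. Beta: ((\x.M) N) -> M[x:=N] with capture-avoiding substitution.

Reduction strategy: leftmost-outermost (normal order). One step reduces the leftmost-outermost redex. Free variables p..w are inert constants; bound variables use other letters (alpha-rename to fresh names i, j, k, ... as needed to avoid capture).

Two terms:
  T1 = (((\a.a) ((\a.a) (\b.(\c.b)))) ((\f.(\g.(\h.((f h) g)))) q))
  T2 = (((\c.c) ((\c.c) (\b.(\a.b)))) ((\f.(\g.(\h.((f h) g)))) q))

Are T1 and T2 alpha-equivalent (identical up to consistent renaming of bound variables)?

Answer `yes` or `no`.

Answer: yes

Derivation:
Term 1: (((\a.a) ((\a.a) (\b.(\c.b)))) ((\f.(\g.(\h.((f h) g)))) q))
Term 2: (((\c.c) ((\c.c) (\b.(\a.b)))) ((\f.(\g.(\h.((f h) g)))) q))
Alpha-equivalence: compare structure up to binder renaming.
Result: True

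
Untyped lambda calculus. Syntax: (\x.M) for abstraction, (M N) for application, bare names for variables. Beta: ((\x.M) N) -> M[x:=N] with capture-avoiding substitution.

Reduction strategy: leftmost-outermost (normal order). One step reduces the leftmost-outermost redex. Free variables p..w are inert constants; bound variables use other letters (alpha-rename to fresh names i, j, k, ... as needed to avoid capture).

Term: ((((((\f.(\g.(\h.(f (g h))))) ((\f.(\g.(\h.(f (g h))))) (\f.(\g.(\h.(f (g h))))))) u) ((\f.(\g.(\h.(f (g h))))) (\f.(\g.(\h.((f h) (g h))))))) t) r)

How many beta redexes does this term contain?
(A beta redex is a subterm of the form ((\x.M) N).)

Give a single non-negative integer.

Answer: 3

Derivation:
Term: ((((((\f.(\g.(\h.(f (g h))))) ((\f.(\g.(\h.(f (g h))))) (\f.(\g.(\h.(f (g h))))))) u) ((\f.(\g.(\h.(f (g h))))) (\f.(\g.(\h.((f h) (g h))))))) t) r)
  Redex: ((\f.(\g.(\h.(f (g h))))) ((\f.(\g.(\h.(f (g h))))) (\f.(\g.(\h.(f (g h)))))))
  Redex: ((\f.(\g.(\h.(f (g h))))) (\f.(\g.(\h.(f (g h))))))
  Redex: ((\f.(\g.(\h.(f (g h))))) (\f.(\g.(\h.((f h) (g h))))))
Total redexes: 3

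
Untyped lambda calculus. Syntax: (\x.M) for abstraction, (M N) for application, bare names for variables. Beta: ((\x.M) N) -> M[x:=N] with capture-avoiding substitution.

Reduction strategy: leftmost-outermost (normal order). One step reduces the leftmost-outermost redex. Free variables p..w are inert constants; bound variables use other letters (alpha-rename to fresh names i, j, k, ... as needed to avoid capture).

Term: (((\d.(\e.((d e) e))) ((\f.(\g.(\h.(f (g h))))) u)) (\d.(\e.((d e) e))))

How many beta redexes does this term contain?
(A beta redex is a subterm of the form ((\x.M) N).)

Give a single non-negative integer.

Answer: 2

Derivation:
Term: (((\d.(\e.((d e) e))) ((\f.(\g.(\h.(f (g h))))) u)) (\d.(\e.((d e) e))))
  Redex: ((\d.(\e.((d e) e))) ((\f.(\g.(\h.(f (g h))))) u))
  Redex: ((\f.(\g.(\h.(f (g h))))) u)
Total redexes: 2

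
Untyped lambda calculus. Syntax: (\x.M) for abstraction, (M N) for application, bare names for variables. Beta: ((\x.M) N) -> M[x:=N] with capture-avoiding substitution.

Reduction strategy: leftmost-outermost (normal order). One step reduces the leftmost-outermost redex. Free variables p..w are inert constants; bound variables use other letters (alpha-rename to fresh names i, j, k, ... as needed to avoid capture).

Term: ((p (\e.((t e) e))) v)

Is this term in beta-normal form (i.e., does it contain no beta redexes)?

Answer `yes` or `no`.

Term: ((p (\e.((t e) e))) v)
No beta redexes found.

Answer: yes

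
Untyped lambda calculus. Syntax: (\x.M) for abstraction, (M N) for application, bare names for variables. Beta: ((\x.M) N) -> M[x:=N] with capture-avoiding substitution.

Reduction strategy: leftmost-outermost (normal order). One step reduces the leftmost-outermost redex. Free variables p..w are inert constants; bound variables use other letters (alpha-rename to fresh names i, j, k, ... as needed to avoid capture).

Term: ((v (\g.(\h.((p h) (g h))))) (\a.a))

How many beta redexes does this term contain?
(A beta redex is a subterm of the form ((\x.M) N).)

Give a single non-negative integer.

Term: ((v (\g.(\h.((p h) (g h))))) (\a.a))
  (no redexes)
Total redexes: 0

Answer: 0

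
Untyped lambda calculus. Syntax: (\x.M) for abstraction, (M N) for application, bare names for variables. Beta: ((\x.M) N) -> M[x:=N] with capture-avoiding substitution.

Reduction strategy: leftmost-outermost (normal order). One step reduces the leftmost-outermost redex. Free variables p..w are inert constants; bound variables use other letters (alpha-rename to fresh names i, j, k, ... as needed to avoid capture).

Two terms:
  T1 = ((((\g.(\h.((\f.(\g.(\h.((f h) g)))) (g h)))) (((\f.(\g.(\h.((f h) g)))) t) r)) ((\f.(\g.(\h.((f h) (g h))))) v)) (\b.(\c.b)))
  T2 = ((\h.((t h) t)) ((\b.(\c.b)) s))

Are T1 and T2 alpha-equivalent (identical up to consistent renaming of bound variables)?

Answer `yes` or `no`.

Term 1: ((((\g.(\h.((\f.(\g.(\h.((f h) g)))) (g h)))) (((\f.(\g.(\h.((f h) g)))) t) r)) ((\f.(\g.(\h.((f h) (g h))))) v)) (\b.(\c.b)))
Term 2: ((\h.((t h) t)) ((\b.(\c.b)) s))
Alpha-equivalence: compare structure up to binder renaming.
Result: False

Answer: no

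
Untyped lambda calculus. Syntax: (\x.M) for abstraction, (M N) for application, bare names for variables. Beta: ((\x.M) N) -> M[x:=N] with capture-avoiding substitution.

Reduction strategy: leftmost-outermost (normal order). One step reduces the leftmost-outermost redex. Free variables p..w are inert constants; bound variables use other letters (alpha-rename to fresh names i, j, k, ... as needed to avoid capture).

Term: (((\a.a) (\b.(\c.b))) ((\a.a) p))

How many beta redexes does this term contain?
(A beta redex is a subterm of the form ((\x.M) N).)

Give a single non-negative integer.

Answer: 2

Derivation:
Term: (((\a.a) (\b.(\c.b))) ((\a.a) p))
  Redex: ((\a.a) (\b.(\c.b)))
  Redex: ((\a.a) p)
Total redexes: 2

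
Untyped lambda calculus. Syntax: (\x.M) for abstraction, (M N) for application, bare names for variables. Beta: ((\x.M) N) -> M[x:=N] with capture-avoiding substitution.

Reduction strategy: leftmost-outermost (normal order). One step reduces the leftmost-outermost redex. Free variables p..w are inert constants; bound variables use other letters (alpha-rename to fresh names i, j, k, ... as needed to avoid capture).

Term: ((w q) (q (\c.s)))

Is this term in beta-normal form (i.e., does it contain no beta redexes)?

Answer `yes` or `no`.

Answer: yes

Derivation:
Term: ((w q) (q (\c.s)))
No beta redexes found.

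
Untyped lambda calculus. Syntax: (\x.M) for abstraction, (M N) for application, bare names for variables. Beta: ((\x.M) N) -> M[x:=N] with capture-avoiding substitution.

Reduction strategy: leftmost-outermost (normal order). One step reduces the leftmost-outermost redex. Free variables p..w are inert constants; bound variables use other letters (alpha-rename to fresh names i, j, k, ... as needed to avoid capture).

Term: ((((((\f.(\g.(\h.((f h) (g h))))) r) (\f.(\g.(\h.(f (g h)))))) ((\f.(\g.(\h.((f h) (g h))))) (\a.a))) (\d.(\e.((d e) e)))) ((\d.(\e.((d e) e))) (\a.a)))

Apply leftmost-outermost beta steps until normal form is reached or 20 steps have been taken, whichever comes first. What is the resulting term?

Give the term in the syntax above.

Answer: ((((r (\g.(\h.(h (g h))))) (\g.(\h.(\i.(i ((g h) i)))))) (\d.(\e.((d e) e)))) (\e.(e e)))

Derivation:
Step 0: ((((((\f.(\g.(\h.((f h) (g h))))) r) (\f.(\g.(\h.(f (g h)))))) ((\f.(\g.(\h.((f h) (g h))))) (\a.a))) (\d.(\e.((d e) e)))) ((\d.(\e.((d e) e))) (\a.a)))
Step 1: (((((\g.(\h.((r h) (g h)))) (\f.(\g.(\h.(f (g h)))))) ((\f.(\g.(\h.((f h) (g h))))) (\a.a))) (\d.(\e.((d e) e)))) ((\d.(\e.((d e) e))) (\a.a)))
Step 2: ((((\h.((r h) ((\f.(\g.(\h.(f (g h))))) h))) ((\f.(\g.(\h.((f h) (g h))))) (\a.a))) (\d.(\e.((d e) e)))) ((\d.(\e.((d e) e))) (\a.a)))
Step 3: ((((r ((\f.(\g.(\h.((f h) (g h))))) (\a.a))) ((\f.(\g.(\h.(f (g h))))) ((\f.(\g.(\h.((f h) (g h))))) (\a.a)))) (\d.(\e.((d e) e)))) ((\d.(\e.((d e) e))) (\a.a)))
Step 4: ((((r (\g.(\h.(((\a.a) h) (g h))))) ((\f.(\g.(\h.(f (g h))))) ((\f.(\g.(\h.((f h) (g h))))) (\a.a)))) (\d.(\e.((d e) e)))) ((\d.(\e.((d e) e))) (\a.a)))
Step 5: ((((r (\g.(\h.(h (g h))))) ((\f.(\g.(\h.(f (g h))))) ((\f.(\g.(\h.((f h) (g h))))) (\a.a)))) (\d.(\e.((d e) e)))) ((\d.(\e.((d e) e))) (\a.a)))
Step 6: ((((r (\g.(\h.(h (g h))))) (\g.(\h.(((\f.(\g.(\h.((f h) (g h))))) (\a.a)) (g h))))) (\d.(\e.((d e) e)))) ((\d.(\e.((d e) e))) (\a.a)))
Step 7: ((((r (\g.(\h.(h (g h))))) (\g.(\h.((\g.(\h.(((\a.a) h) (g h)))) (g h))))) (\d.(\e.((d e) e)))) ((\d.(\e.((d e) e))) (\a.a)))
Step 8: ((((r (\g.(\h.(h (g h))))) (\g.(\h.(\i.(((\a.a) i) ((g h) i)))))) (\d.(\e.((d e) e)))) ((\d.(\e.((d e) e))) (\a.a)))
Step 9: ((((r (\g.(\h.(h (g h))))) (\g.(\h.(\i.(i ((g h) i)))))) (\d.(\e.((d e) e)))) ((\d.(\e.((d e) e))) (\a.a)))
Step 10: ((((r (\g.(\h.(h (g h))))) (\g.(\h.(\i.(i ((g h) i)))))) (\d.(\e.((d e) e)))) (\e.(((\a.a) e) e)))
Step 11: ((((r (\g.(\h.(h (g h))))) (\g.(\h.(\i.(i ((g h) i)))))) (\d.(\e.((d e) e)))) (\e.(e e)))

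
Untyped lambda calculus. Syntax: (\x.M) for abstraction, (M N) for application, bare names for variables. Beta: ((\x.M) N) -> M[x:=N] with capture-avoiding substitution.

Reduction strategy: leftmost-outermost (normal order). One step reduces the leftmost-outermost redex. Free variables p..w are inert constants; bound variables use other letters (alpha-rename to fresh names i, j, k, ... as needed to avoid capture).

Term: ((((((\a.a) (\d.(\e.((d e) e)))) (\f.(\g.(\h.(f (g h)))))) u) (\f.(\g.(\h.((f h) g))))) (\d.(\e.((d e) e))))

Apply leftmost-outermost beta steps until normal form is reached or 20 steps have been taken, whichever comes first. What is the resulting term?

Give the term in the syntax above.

Answer: ((u (u (\f.(\g.(\h.((f h) g)))))) (\d.(\e.((d e) e))))

Derivation:
Step 0: ((((((\a.a) (\d.(\e.((d e) e)))) (\f.(\g.(\h.(f (g h)))))) u) (\f.(\g.(\h.((f h) g))))) (\d.(\e.((d e) e))))
Step 1: (((((\d.(\e.((d e) e))) (\f.(\g.(\h.(f (g h)))))) u) (\f.(\g.(\h.((f h) g))))) (\d.(\e.((d e) e))))
Step 2: ((((\e.(((\f.(\g.(\h.(f (g h))))) e) e)) u) (\f.(\g.(\h.((f h) g))))) (\d.(\e.((d e) e))))
Step 3: (((((\f.(\g.(\h.(f (g h))))) u) u) (\f.(\g.(\h.((f h) g))))) (\d.(\e.((d e) e))))
Step 4: ((((\g.(\h.(u (g h)))) u) (\f.(\g.(\h.((f h) g))))) (\d.(\e.((d e) e))))
Step 5: (((\h.(u (u h))) (\f.(\g.(\h.((f h) g))))) (\d.(\e.((d e) e))))
Step 6: ((u (u (\f.(\g.(\h.((f h) g)))))) (\d.(\e.((d e) e))))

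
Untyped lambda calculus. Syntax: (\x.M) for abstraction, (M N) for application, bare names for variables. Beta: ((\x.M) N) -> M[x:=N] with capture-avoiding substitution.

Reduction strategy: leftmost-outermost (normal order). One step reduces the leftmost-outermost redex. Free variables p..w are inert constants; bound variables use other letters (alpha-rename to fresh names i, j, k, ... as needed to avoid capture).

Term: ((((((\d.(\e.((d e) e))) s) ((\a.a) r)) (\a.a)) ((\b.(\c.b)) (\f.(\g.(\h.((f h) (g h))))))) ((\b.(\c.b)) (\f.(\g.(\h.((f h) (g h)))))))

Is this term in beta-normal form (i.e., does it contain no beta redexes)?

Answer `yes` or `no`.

Term: ((((((\d.(\e.((d e) e))) s) ((\a.a) r)) (\a.a)) ((\b.(\c.b)) (\f.(\g.(\h.((f h) (g h))))))) ((\b.(\c.b)) (\f.(\g.(\h.((f h) (g h)))))))
Found 4 beta redex(es).

Answer: no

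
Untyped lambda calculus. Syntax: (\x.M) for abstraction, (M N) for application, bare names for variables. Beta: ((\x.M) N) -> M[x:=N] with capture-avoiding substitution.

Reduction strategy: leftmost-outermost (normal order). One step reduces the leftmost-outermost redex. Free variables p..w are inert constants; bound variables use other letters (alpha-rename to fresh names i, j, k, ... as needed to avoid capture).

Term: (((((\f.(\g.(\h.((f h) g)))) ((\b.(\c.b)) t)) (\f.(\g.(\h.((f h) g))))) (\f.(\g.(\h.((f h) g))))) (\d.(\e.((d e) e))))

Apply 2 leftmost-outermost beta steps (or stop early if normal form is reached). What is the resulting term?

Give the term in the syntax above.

Step 0: (((((\f.(\g.(\h.((f h) g)))) ((\b.(\c.b)) t)) (\f.(\g.(\h.((f h) g))))) (\f.(\g.(\h.((f h) g))))) (\d.(\e.((d e) e))))
Step 1: ((((\g.(\h.((((\b.(\c.b)) t) h) g))) (\f.(\g.(\h.((f h) g))))) (\f.(\g.(\h.((f h) g))))) (\d.(\e.((d e) e))))
Step 2: (((\h.((((\b.(\c.b)) t) h) (\f.(\g.(\h.((f h) g)))))) (\f.(\g.(\h.((f h) g))))) (\d.(\e.((d e) e))))

Answer: (((\h.((((\b.(\c.b)) t) h) (\f.(\g.(\h.((f h) g)))))) (\f.(\g.(\h.((f h) g))))) (\d.(\e.((d e) e))))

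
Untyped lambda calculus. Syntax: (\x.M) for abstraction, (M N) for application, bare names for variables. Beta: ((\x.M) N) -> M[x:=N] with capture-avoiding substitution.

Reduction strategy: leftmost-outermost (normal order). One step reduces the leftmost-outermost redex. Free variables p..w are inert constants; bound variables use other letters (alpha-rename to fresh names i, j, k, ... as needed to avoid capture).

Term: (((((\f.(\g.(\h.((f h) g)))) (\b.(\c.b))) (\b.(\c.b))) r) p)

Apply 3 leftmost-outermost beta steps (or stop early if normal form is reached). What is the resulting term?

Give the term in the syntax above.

Answer: ((((\b.(\c.b)) r) (\b.(\c.b))) p)

Derivation:
Step 0: (((((\f.(\g.(\h.((f h) g)))) (\b.(\c.b))) (\b.(\c.b))) r) p)
Step 1: ((((\g.(\h.(((\b.(\c.b)) h) g))) (\b.(\c.b))) r) p)
Step 2: (((\h.(((\b.(\c.b)) h) (\b.(\c.b)))) r) p)
Step 3: ((((\b.(\c.b)) r) (\b.(\c.b))) p)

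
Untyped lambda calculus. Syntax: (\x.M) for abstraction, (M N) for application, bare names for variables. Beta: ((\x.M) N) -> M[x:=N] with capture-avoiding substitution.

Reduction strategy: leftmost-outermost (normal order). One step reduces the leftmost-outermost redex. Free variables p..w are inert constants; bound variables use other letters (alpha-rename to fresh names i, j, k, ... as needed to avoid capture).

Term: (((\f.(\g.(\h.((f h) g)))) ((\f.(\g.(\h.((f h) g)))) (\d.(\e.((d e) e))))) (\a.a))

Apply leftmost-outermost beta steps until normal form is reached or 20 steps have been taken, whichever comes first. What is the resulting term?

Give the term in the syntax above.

Step 0: (((\f.(\g.(\h.((f h) g)))) ((\f.(\g.(\h.((f h) g)))) (\d.(\e.((d e) e))))) (\a.a))
Step 1: ((\g.(\h.((((\f.(\g.(\h.((f h) g)))) (\d.(\e.((d e) e)))) h) g))) (\a.a))
Step 2: (\h.((((\f.(\g.(\h.((f h) g)))) (\d.(\e.((d e) e)))) h) (\a.a)))
Step 3: (\h.(((\g.(\h.(((\d.(\e.((d e) e))) h) g))) h) (\a.a)))
Step 4: (\h.((\i.(((\d.(\e.((d e) e))) i) h)) (\a.a)))
Step 5: (\h.(((\d.(\e.((d e) e))) (\a.a)) h))
Step 6: (\h.((\e.(((\a.a) e) e)) h))
Step 7: (\h.(((\a.a) h) h))
Step 8: (\h.(h h))

Answer: (\h.(h h))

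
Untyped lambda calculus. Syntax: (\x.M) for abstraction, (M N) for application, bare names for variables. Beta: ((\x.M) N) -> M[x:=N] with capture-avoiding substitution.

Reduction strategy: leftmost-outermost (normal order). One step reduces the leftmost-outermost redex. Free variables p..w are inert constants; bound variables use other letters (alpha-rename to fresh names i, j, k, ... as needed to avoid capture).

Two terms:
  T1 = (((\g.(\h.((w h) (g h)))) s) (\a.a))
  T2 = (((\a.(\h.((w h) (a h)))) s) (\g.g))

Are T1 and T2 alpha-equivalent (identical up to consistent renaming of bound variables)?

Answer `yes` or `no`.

Term 1: (((\g.(\h.((w h) (g h)))) s) (\a.a))
Term 2: (((\a.(\h.((w h) (a h)))) s) (\g.g))
Alpha-equivalence: compare structure up to binder renaming.
Result: True

Answer: yes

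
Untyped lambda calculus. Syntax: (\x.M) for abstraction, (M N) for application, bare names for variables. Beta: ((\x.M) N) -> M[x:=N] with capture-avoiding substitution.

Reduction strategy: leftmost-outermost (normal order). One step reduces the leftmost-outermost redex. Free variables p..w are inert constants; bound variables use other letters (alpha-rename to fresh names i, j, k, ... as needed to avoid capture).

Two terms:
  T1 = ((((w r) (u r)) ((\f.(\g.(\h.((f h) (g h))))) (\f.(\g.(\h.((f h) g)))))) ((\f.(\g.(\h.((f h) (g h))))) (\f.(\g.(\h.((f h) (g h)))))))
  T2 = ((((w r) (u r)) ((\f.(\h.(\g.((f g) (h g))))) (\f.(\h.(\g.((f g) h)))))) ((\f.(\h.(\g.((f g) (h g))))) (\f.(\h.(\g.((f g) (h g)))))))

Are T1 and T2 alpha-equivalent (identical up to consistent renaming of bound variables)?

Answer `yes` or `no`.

Term 1: ((((w r) (u r)) ((\f.(\g.(\h.((f h) (g h))))) (\f.(\g.(\h.((f h) g)))))) ((\f.(\g.(\h.((f h) (g h))))) (\f.(\g.(\h.((f h) (g h)))))))
Term 2: ((((w r) (u r)) ((\f.(\h.(\g.((f g) (h g))))) (\f.(\h.(\g.((f g) h)))))) ((\f.(\h.(\g.((f g) (h g))))) (\f.(\h.(\g.((f g) (h g)))))))
Alpha-equivalence: compare structure up to binder renaming.
Result: True

Answer: yes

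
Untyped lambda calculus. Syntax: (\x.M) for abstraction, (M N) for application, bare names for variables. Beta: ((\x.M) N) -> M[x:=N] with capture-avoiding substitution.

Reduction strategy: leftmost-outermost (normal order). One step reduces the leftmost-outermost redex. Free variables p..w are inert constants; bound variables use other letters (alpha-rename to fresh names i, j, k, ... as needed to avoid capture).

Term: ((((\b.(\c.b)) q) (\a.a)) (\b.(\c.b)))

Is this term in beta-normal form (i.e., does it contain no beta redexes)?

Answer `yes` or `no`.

Term: ((((\b.(\c.b)) q) (\a.a)) (\b.(\c.b)))
Found 1 beta redex(es).

Answer: no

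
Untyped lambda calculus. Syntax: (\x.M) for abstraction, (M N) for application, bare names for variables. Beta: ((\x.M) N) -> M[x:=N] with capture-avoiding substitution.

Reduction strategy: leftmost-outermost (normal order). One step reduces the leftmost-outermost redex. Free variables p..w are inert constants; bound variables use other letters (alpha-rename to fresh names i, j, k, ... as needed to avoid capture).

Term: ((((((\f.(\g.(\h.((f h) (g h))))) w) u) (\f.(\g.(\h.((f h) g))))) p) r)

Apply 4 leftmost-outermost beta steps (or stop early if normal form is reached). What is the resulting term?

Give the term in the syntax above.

Step 0: ((((((\f.(\g.(\h.((f h) (g h))))) w) u) (\f.(\g.(\h.((f h) g))))) p) r)
Step 1: (((((\g.(\h.((w h) (g h)))) u) (\f.(\g.(\h.((f h) g))))) p) r)
Step 2: ((((\h.((w h) (u h))) (\f.(\g.(\h.((f h) g))))) p) r)
Step 3: ((((w (\f.(\g.(\h.((f h) g))))) (u (\f.(\g.(\h.((f h) g)))))) p) r)
Step 4: (normal form reached)

Answer: ((((w (\f.(\g.(\h.((f h) g))))) (u (\f.(\g.(\h.((f h) g)))))) p) r)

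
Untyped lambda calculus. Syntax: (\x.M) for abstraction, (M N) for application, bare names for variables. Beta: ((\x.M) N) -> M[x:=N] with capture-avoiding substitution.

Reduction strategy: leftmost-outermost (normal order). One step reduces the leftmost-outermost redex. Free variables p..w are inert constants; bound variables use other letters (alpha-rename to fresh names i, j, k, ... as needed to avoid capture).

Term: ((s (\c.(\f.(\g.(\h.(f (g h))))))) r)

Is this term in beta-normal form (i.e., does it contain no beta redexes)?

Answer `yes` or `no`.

Answer: yes

Derivation:
Term: ((s (\c.(\f.(\g.(\h.(f (g h))))))) r)
No beta redexes found.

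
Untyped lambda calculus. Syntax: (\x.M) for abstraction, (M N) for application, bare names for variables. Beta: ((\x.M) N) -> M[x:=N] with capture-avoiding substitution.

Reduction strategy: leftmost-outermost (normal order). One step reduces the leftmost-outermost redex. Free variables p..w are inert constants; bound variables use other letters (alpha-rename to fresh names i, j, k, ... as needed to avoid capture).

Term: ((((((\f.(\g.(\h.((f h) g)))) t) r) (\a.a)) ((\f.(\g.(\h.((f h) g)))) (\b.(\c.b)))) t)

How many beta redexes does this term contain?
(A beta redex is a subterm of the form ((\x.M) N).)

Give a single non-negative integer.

Term: ((((((\f.(\g.(\h.((f h) g)))) t) r) (\a.a)) ((\f.(\g.(\h.((f h) g)))) (\b.(\c.b)))) t)
  Redex: ((\f.(\g.(\h.((f h) g)))) t)
  Redex: ((\f.(\g.(\h.((f h) g)))) (\b.(\c.b)))
Total redexes: 2

Answer: 2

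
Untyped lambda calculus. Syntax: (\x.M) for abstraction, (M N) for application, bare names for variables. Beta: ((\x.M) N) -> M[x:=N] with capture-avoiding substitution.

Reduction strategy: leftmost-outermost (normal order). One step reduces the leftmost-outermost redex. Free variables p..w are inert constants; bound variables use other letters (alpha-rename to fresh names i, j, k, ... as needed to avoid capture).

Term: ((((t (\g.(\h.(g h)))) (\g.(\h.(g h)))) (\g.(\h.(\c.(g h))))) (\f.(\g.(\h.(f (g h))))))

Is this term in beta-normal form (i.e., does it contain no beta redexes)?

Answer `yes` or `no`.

Answer: yes

Derivation:
Term: ((((t (\g.(\h.(g h)))) (\g.(\h.(g h)))) (\g.(\h.(\c.(g h))))) (\f.(\g.(\h.(f (g h))))))
No beta redexes found.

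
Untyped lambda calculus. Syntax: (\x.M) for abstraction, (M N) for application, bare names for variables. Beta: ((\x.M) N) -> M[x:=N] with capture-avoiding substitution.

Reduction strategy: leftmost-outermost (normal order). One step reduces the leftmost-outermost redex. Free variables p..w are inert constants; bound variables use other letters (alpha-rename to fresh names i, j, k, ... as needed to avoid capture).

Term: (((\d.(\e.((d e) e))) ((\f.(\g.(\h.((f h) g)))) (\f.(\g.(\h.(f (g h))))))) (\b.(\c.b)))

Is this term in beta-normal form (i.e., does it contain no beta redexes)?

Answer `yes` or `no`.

Term: (((\d.(\e.((d e) e))) ((\f.(\g.(\h.((f h) g)))) (\f.(\g.(\h.(f (g h))))))) (\b.(\c.b)))
Found 2 beta redex(es).

Answer: no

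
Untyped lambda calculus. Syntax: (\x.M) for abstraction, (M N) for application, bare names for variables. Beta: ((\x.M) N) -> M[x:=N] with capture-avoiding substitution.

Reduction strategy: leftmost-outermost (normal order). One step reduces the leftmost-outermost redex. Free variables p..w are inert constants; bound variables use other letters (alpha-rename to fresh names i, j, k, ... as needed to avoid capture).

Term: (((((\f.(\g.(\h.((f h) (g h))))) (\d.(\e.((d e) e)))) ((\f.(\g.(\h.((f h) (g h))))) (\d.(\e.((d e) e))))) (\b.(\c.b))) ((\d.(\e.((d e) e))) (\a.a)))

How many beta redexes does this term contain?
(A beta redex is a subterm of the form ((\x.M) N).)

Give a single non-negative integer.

Term: (((((\f.(\g.(\h.((f h) (g h))))) (\d.(\e.((d e) e)))) ((\f.(\g.(\h.((f h) (g h))))) (\d.(\e.((d e) e))))) (\b.(\c.b))) ((\d.(\e.((d e) e))) (\a.a)))
  Redex: ((\f.(\g.(\h.((f h) (g h))))) (\d.(\e.((d e) e))))
  Redex: ((\f.(\g.(\h.((f h) (g h))))) (\d.(\e.((d e) e))))
  Redex: ((\d.(\e.((d e) e))) (\a.a))
Total redexes: 3

Answer: 3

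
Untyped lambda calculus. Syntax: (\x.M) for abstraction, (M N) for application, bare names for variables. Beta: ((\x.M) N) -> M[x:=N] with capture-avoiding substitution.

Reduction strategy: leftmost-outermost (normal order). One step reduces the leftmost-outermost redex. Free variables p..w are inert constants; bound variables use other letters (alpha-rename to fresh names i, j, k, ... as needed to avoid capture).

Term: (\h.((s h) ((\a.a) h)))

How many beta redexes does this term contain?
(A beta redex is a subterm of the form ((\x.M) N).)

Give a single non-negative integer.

Term: (\h.((s h) ((\a.a) h)))
  Redex: ((\a.a) h)
Total redexes: 1

Answer: 1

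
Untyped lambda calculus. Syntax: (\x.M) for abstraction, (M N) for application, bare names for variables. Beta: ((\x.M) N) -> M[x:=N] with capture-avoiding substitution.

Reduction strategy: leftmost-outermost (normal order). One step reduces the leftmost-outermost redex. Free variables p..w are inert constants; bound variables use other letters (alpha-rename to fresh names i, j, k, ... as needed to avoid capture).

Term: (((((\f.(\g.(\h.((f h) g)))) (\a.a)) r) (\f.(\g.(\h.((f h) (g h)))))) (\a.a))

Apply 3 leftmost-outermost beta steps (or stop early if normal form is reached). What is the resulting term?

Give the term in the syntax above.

Answer: ((((\a.a) (\f.(\g.(\h.((f h) (g h)))))) r) (\a.a))

Derivation:
Step 0: (((((\f.(\g.(\h.((f h) g)))) (\a.a)) r) (\f.(\g.(\h.((f h) (g h)))))) (\a.a))
Step 1: ((((\g.(\h.(((\a.a) h) g))) r) (\f.(\g.(\h.((f h) (g h)))))) (\a.a))
Step 2: (((\h.(((\a.a) h) r)) (\f.(\g.(\h.((f h) (g h)))))) (\a.a))
Step 3: ((((\a.a) (\f.(\g.(\h.((f h) (g h)))))) r) (\a.a))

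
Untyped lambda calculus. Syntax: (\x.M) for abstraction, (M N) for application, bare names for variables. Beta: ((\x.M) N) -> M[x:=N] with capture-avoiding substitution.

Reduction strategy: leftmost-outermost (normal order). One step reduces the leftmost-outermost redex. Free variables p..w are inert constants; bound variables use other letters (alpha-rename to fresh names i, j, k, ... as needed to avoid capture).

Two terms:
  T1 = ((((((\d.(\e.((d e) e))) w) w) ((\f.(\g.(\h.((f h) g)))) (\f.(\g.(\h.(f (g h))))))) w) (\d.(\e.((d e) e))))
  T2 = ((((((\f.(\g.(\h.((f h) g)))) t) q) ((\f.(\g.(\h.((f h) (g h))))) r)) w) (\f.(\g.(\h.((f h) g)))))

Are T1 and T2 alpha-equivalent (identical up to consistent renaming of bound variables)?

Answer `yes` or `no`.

Term 1: ((((((\d.(\e.((d e) e))) w) w) ((\f.(\g.(\h.((f h) g)))) (\f.(\g.(\h.(f (g h))))))) w) (\d.(\e.((d e) e))))
Term 2: ((((((\f.(\g.(\h.((f h) g)))) t) q) ((\f.(\g.(\h.((f h) (g h))))) r)) w) (\f.(\g.(\h.((f h) g)))))
Alpha-equivalence: compare structure up to binder renaming.
Result: False

Answer: no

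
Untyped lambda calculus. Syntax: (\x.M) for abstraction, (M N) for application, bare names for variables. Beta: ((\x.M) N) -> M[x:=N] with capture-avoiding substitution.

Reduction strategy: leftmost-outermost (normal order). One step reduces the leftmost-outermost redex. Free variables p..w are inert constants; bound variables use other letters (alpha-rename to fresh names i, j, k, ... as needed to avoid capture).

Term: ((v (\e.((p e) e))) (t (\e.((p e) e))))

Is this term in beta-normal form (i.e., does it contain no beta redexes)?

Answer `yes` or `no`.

Term: ((v (\e.((p e) e))) (t (\e.((p e) e))))
No beta redexes found.

Answer: yes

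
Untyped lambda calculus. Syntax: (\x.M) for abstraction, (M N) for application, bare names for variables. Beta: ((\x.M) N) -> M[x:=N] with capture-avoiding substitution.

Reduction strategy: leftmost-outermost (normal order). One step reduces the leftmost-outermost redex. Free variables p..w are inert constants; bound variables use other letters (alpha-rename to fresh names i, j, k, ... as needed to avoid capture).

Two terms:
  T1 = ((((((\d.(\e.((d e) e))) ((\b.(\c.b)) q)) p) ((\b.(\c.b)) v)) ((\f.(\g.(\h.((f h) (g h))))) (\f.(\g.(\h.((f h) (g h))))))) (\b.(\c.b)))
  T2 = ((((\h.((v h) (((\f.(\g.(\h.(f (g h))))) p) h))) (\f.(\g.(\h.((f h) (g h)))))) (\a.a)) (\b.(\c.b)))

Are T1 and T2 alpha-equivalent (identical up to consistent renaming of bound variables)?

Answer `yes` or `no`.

Term 1: ((((((\d.(\e.((d e) e))) ((\b.(\c.b)) q)) p) ((\b.(\c.b)) v)) ((\f.(\g.(\h.((f h) (g h))))) (\f.(\g.(\h.((f h) (g h))))))) (\b.(\c.b)))
Term 2: ((((\h.((v h) (((\f.(\g.(\h.(f (g h))))) p) h))) (\f.(\g.(\h.((f h) (g h)))))) (\a.a)) (\b.(\c.b)))
Alpha-equivalence: compare structure up to binder renaming.
Result: False

Answer: no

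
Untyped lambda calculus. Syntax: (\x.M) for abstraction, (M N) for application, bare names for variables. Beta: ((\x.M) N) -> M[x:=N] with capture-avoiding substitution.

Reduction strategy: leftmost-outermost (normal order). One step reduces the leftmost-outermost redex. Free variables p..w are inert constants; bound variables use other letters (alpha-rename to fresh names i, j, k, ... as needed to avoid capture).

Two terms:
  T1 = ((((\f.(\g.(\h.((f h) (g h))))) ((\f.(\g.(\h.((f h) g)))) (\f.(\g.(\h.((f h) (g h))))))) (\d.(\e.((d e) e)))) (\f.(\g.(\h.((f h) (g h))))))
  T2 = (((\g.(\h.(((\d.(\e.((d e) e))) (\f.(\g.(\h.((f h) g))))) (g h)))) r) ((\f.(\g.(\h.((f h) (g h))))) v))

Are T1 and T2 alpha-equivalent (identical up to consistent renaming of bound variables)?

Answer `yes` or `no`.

Term 1: ((((\f.(\g.(\h.((f h) (g h))))) ((\f.(\g.(\h.((f h) g)))) (\f.(\g.(\h.((f h) (g h))))))) (\d.(\e.((d e) e)))) (\f.(\g.(\h.((f h) (g h))))))
Term 2: (((\g.(\h.(((\d.(\e.((d e) e))) (\f.(\g.(\h.((f h) g))))) (g h)))) r) ((\f.(\g.(\h.((f h) (g h))))) v))
Alpha-equivalence: compare structure up to binder renaming.
Result: False

Answer: no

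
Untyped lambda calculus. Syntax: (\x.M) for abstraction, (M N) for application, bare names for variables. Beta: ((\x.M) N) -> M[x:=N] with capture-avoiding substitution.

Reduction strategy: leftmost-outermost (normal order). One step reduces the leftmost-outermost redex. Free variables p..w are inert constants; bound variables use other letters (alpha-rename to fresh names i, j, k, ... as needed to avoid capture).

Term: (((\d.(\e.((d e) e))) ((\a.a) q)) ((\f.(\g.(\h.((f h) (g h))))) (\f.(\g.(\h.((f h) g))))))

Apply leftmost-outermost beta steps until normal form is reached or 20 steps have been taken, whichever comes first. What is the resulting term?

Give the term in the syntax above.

Step 0: (((\d.(\e.((d e) e))) ((\a.a) q)) ((\f.(\g.(\h.((f h) (g h))))) (\f.(\g.(\h.((f h) g))))))
Step 1: ((\e.((((\a.a) q) e) e)) ((\f.(\g.(\h.((f h) (g h))))) (\f.(\g.(\h.((f h) g))))))
Step 2: ((((\a.a) q) ((\f.(\g.(\h.((f h) (g h))))) (\f.(\g.(\h.((f h) g)))))) ((\f.(\g.(\h.((f h) (g h))))) (\f.(\g.(\h.((f h) g))))))
Step 3: ((q ((\f.(\g.(\h.((f h) (g h))))) (\f.(\g.(\h.((f h) g)))))) ((\f.(\g.(\h.((f h) (g h))))) (\f.(\g.(\h.((f h) g))))))
Step 4: ((q (\g.(\h.(((\f.(\g.(\h.((f h) g)))) h) (g h))))) ((\f.(\g.(\h.((f h) (g h))))) (\f.(\g.(\h.((f h) g))))))
Step 5: ((q (\g.(\h.((\g.(\i.((h i) g))) (g h))))) ((\f.(\g.(\h.((f h) (g h))))) (\f.(\g.(\h.((f h) g))))))
Step 6: ((q (\g.(\h.(\i.((h i) (g h)))))) ((\f.(\g.(\h.((f h) (g h))))) (\f.(\g.(\h.((f h) g))))))
Step 7: ((q (\g.(\h.(\i.((h i) (g h)))))) (\g.(\h.(((\f.(\g.(\h.((f h) g)))) h) (g h)))))
Step 8: ((q (\g.(\h.(\i.((h i) (g h)))))) (\g.(\h.((\g.(\i.((h i) g))) (g h)))))
Step 9: ((q (\g.(\h.(\i.((h i) (g h)))))) (\g.(\h.(\i.((h i) (g h))))))

Answer: ((q (\g.(\h.(\i.((h i) (g h)))))) (\g.(\h.(\i.((h i) (g h))))))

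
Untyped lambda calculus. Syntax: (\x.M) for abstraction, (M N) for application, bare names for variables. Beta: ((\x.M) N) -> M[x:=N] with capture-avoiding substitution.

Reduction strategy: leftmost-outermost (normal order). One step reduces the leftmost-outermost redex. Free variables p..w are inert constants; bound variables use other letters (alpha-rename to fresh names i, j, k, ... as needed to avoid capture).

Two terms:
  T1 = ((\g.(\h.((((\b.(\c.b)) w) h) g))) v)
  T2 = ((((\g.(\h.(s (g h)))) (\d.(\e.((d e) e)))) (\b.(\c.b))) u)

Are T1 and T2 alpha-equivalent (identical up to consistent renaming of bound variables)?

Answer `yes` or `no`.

Term 1: ((\g.(\h.((((\b.(\c.b)) w) h) g))) v)
Term 2: ((((\g.(\h.(s (g h)))) (\d.(\e.((d e) e)))) (\b.(\c.b))) u)
Alpha-equivalence: compare structure up to binder renaming.
Result: False

Answer: no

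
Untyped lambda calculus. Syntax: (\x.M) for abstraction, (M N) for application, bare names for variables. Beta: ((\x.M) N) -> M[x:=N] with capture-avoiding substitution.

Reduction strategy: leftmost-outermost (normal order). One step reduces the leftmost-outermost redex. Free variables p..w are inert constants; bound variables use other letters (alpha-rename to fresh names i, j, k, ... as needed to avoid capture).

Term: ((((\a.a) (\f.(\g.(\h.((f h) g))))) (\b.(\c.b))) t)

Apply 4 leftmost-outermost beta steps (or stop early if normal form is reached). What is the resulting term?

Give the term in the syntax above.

Answer: (\h.((\c.h) t))

Derivation:
Step 0: ((((\a.a) (\f.(\g.(\h.((f h) g))))) (\b.(\c.b))) t)
Step 1: (((\f.(\g.(\h.((f h) g)))) (\b.(\c.b))) t)
Step 2: ((\g.(\h.(((\b.(\c.b)) h) g))) t)
Step 3: (\h.(((\b.(\c.b)) h) t))
Step 4: (\h.((\c.h) t))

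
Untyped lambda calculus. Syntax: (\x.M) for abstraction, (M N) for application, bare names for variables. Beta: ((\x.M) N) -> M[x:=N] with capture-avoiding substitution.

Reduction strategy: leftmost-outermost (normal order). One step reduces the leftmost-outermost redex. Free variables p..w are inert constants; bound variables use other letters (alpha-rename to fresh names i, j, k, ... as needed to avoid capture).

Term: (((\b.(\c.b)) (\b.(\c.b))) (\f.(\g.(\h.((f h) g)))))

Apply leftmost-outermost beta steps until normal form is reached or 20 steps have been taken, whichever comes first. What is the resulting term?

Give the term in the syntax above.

Step 0: (((\b.(\c.b)) (\b.(\c.b))) (\f.(\g.(\h.((f h) g)))))
Step 1: ((\c.(\b.(\c.b))) (\f.(\g.(\h.((f h) g)))))
Step 2: (\b.(\c.b))

Answer: (\b.(\c.b))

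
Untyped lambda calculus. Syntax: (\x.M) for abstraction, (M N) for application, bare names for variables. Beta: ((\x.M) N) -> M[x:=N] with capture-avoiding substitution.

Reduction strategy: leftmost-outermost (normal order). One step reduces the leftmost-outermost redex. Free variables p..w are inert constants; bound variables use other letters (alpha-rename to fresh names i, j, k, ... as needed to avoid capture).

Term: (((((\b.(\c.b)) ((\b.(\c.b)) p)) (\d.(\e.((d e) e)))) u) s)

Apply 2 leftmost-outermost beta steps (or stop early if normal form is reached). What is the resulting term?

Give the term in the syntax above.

Step 0: (((((\b.(\c.b)) ((\b.(\c.b)) p)) (\d.(\e.((d e) e)))) u) s)
Step 1: ((((\c.((\b.(\c.b)) p)) (\d.(\e.((d e) e)))) u) s)
Step 2: ((((\b.(\c.b)) p) u) s)

Answer: ((((\b.(\c.b)) p) u) s)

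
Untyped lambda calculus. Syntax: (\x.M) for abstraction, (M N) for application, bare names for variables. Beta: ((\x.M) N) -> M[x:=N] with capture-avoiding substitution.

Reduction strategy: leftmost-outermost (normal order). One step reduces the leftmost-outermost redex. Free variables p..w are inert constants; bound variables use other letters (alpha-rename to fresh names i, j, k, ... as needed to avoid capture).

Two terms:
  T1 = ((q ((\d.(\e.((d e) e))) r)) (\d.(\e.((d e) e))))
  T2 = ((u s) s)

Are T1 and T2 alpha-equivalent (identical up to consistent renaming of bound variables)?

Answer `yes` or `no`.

Term 1: ((q ((\d.(\e.((d e) e))) r)) (\d.(\e.((d e) e))))
Term 2: ((u s) s)
Alpha-equivalence: compare structure up to binder renaming.
Result: False

Answer: no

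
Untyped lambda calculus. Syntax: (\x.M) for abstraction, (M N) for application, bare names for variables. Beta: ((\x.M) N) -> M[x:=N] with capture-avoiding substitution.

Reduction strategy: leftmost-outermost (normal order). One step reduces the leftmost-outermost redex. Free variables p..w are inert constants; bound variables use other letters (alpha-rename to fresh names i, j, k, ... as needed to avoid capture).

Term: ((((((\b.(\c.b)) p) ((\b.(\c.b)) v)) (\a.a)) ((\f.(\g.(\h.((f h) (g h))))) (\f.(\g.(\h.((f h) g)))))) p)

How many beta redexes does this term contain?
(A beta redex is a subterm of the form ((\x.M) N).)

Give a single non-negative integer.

Answer: 3

Derivation:
Term: ((((((\b.(\c.b)) p) ((\b.(\c.b)) v)) (\a.a)) ((\f.(\g.(\h.((f h) (g h))))) (\f.(\g.(\h.((f h) g)))))) p)
  Redex: ((\b.(\c.b)) p)
  Redex: ((\b.(\c.b)) v)
  Redex: ((\f.(\g.(\h.((f h) (g h))))) (\f.(\g.(\h.((f h) g)))))
Total redexes: 3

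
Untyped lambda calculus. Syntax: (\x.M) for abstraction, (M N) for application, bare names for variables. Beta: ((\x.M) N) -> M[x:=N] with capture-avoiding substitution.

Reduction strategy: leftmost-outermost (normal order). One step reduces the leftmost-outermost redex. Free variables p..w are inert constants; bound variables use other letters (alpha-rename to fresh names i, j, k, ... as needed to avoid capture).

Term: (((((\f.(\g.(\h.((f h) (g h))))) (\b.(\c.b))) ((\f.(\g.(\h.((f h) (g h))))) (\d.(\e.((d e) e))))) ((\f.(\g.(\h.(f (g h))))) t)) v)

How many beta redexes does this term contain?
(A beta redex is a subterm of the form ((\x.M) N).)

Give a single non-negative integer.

Term: (((((\f.(\g.(\h.((f h) (g h))))) (\b.(\c.b))) ((\f.(\g.(\h.((f h) (g h))))) (\d.(\e.((d e) e))))) ((\f.(\g.(\h.(f (g h))))) t)) v)
  Redex: ((\f.(\g.(\h.((f h) (g h))))) (\b.(\c.b)))
  Redex: ((\f.(\g.(\h.((f h) (g h))))) (\d.(\e.((d e) e))))
  Redex: ((\f.(\g.(\h.(f (g h))))) t)
Total redexes: 3

Answer: 3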